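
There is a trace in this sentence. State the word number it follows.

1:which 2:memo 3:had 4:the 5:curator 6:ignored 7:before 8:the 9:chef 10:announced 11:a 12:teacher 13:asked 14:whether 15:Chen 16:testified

The displaced element is "which memo" (word 2).
It functions as the direct object of "ignored", so the gap sits immediately after word 6 ("ignored").
Base order: The curator had ignored which memo before the chef announced a teacher asked whether Chen testified.

6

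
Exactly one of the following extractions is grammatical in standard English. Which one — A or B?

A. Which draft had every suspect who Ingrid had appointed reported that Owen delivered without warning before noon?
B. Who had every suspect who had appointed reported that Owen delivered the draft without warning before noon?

A

In B, the wh-phrase is extracted from inside a complex-NP island (relative clause) (introduced by "who"), which blocks movement.
In A, the extraction path crosses only that-complement boundaries, which are transparent.
So A is grammatical.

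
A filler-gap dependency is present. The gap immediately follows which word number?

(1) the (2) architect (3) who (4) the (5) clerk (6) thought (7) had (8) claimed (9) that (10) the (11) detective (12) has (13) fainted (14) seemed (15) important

6

The displaced element is "the architect" (word 2).
It is linked across 1 clause boundary (Ø).
It functions as the subject of "claimed", so the gap sits immediately after word 6 ("thought").
Base order: The clerk thought that the architect had claimed that the detective has fainted.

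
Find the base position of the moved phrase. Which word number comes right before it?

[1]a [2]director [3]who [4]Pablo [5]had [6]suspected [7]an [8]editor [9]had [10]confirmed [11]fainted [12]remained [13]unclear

The displaced element is "a director" (word 2).
It is linked across 2 clause boundaries (Ø → Ø).
It functions as the subject of "fainted", so the gap sits immediately after word 10 ("confirmed").
Base order: Pablo had suspected an editor had confirmed a director fainted.

10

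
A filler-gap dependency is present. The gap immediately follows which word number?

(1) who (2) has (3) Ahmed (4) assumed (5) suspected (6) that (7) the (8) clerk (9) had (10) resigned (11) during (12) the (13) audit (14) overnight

The displaced element is "who" (word 1).
It is linked across 1 clause boundary (Ø).
It functions as the subject of "suspected", so the gap sits immediately after word 4 ("assumed").
Base order: Ahmed has assumed that who suspected that the clerk had resigned during the audit overnight.

4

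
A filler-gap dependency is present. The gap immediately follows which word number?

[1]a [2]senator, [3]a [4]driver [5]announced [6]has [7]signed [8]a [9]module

5

The displaced element is "a senator" (word 2).
It is linked across 1 clause boundary (Ø).
It functions as the subject of "signed", so the gap sits immediately after word 5 ("announced").
Base order: A driver announced a senator has signed a module.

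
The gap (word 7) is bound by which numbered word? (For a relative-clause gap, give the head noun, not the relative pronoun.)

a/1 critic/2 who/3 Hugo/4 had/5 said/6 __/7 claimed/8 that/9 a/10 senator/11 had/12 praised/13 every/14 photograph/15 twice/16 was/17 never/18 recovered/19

The gap at 7 is the subject of "claimed", inside a relative clause.
The relative pronoun is "who" (word 3); it is bound by the head noun immediately before it.
Its filler is the head noun "critic", at word 2.

2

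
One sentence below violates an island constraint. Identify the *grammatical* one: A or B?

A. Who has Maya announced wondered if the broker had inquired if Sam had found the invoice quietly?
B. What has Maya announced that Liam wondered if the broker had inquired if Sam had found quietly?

A

In B, the wh-phrase is extracted from inside a wh-island (introduced by "if"), which blocks movement.
In A, the extraction path crosses only that-complement boundaries, which are transparent.
So A is grammatical.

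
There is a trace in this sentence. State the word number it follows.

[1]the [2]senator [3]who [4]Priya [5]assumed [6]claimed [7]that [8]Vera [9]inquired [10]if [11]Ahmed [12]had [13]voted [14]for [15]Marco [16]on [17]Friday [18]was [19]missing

5

The displaced element is "the senator" (word 2).
It is linked across 1 clause boundary (Ø).
It functions as the subject of "claimed", so the gap sits immediately after word 5 ("assumed").
Base order: Priya assumed that the senator claimed that Vera inquired if Ahmed had voted for Marco on Friday.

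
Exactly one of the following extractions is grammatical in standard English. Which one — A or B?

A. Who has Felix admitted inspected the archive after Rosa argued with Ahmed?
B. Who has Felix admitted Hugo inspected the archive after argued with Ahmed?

In B, the wh-phrase is extracted from inside an adjunct island (introduced by "after"), which blocks movement.
In A, the extraction path crosses only that-complement boundaries, which are transparent.
So A is grammatical.

A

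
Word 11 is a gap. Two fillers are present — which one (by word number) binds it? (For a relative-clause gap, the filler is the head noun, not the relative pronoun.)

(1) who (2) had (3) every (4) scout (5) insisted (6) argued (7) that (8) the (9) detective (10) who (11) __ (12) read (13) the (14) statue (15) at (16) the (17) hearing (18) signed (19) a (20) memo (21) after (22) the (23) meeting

9

The marked gap is inside the relative clause, the subject of "read".
Its filler is the head noun "detective" (via "who"), at word 9.
(The other dependency links word 1 to a gap after word 5.)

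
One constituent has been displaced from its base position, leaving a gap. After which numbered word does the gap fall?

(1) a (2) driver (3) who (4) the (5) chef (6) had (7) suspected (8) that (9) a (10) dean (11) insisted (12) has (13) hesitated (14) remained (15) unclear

11

The displaced element is "a driver" (word 2).
It is linked across 2 clause boundaries (that → Ø).
It functions as the subject of "hesitated", so the gap sits immediately after word 11 ("insisted").
Base order: The chef had suspected that a dean insisted that a driver has hesitated.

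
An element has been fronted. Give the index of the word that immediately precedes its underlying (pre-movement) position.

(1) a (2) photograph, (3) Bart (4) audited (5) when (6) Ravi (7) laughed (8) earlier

4

The displaced element is "a photograph" (word 2).
It functions as the direct object of "audited", so the gap sits immediately after word 4 ("audited").
Base order: Bart audited a photograph when Ravi laughed earlier.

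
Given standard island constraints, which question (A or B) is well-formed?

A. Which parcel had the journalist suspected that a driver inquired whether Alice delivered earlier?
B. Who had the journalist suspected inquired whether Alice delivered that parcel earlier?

In A, the wh-phrase is extracted from inside a wh-island (introduced by "whether"), which blocks movement.
In B, the extraction path crosses only that-complement boundaries, which are transparent.
So B is grammatical.

B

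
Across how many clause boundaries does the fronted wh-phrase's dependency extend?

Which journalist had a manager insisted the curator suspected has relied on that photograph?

"which journalist" is extracted from the subject of "relied".
Boundaries crossed, outermost first: [Ø], [Ø] — 2 in total.

2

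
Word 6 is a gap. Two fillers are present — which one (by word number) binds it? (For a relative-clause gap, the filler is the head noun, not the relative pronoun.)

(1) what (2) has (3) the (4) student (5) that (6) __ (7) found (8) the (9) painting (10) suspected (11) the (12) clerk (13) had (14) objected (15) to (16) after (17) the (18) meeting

The marked gap is inside the relative clause, the subject of "found".
Its filler is the head noun "student" (via "that"), at word 4.
(The other dependency links word 1 to a gap after word 15.)

4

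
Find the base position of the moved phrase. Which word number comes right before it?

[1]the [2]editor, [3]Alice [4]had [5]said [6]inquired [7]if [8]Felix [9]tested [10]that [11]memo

The displaced element is "the editor" (word 2).
It is linked across 1 clause boundary (Ø).
It functions as the subject of "inquired", so the gap sits immediately after word 5 ("said").
Base order: Alice had said that the editor inquired if Felix tested that memo.

5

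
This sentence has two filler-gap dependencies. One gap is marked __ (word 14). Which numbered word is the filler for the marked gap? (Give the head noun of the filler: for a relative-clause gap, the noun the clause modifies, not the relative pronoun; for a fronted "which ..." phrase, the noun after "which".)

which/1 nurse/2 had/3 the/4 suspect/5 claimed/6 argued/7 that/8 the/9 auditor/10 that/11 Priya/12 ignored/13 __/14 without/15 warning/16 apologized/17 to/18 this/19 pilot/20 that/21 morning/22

The marked gap is inside the relative clause, the direct object of "ignored".
Its filler is the head noun "auditor" (via "that"), at word 10.
(The other dependency links word 2 to a gap after word 6.)

10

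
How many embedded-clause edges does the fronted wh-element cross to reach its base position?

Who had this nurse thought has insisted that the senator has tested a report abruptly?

1

"who" is extracted from the subject of "insisted".
Boundaries crossed, outermost first: [Ø] — 1 in total.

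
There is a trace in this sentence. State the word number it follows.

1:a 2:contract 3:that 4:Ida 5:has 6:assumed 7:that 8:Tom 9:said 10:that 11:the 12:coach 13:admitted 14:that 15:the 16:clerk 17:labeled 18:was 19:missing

The displaced element is "a contract" (word 2).
It is linked across 3 clause boundaries (that → that → that).
It functions as the direct object of "labeled", so the gap sits immediately after word 17 ("labeled").
Base order: Ida has assumed that Tom said that the coach admitted that the clerk labeled a contract.

17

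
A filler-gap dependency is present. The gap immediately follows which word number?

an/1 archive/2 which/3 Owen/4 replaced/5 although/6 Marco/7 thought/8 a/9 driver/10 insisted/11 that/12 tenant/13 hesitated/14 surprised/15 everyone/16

5

The displaced element is "an archive" (word 2).
It functions as the direct object of "replaced", so the gap sits immediately after word 5 ("replaced").
Base order: Owen replaced an archive although Marco thought a driver insisted that tenant hesitated.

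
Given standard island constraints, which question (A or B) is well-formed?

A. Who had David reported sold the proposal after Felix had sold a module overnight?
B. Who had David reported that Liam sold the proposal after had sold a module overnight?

A

In B, the wh-phrase is extracted from inside an adjunct island (introduced by "after"), which blocks movement.
In A, the extraction path crosses only that-complement boundaries, which are transparent.
So A is grammatical.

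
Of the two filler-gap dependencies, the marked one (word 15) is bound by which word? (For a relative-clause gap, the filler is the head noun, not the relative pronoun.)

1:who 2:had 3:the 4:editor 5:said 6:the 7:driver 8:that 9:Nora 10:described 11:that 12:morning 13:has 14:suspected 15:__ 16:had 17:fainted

1

The marked gap is the subject of "fainted".
Its filler is the fronted wh-phrase "who", at word 1.
(The other dependency links word 7 to a gap after word 10.)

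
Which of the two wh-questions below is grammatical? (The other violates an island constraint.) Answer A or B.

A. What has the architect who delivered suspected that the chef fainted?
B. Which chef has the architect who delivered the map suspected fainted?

B

In A, the wh-phrase is extracted from inside a complex-NP island (relative clause) (introduced by "who"), which blocks movement.
In B, the extraction path crosses only that-complement boundaries, which are transparent.
So B is grammatical.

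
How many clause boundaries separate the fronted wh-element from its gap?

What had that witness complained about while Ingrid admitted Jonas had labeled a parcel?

"what" originates inside the matrix clause — no clause boundary is crossed.

0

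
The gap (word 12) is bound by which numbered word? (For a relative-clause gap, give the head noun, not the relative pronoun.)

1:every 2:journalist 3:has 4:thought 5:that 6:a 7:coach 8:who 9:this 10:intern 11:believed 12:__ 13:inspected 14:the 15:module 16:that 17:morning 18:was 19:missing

7

The gap at 12 is the subject of "inspected", inside a relative clause.
The relative pronoun is "who" (word 8); it is bound by the head noun immediately before it.
Its filler is the head noun "coach", at word 7.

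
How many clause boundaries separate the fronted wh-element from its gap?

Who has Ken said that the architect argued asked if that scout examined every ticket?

"who" is extracted from the subject of "asked".
Boundaries crossed, outermost first: [that], [Ø] — 2 in total.

2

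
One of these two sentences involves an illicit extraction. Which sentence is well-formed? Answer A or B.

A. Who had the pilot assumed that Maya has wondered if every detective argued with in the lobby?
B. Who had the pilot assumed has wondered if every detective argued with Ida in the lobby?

In A, the wh-phrase is extracted from inside a wh-island (introduced by "if"), which blocks movement.
In B, the extraction path crosses only that-complement boundaries, which are transparent.
So B is grammatical.

B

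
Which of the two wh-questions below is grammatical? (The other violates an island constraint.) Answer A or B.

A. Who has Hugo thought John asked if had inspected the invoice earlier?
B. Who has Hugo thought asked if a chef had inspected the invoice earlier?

B

In A, the wh-phrase is extracted from inside a wh-island (introduced by "if"), which blocks movement.
In B, the extraction path crosses only that-complement boundaries, which are transparent.
So B is grammatical.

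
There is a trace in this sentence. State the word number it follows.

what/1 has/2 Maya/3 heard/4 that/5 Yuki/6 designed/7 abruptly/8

The displaced element is "what" (word 1).
It is linked across 1 clause boundary (that).
It functions as the direct object of "designed", so the gap sits immediately after word 7 ("designed").
Base order: Maya has heard that Yuki designed what abruptly.

7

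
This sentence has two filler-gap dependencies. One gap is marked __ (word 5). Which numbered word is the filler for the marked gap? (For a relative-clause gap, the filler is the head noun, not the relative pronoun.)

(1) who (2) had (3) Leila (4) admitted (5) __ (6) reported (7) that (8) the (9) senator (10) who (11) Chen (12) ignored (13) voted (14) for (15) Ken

1

The marked gap is the subject of "reported".
Its filler is the fronted wh-phrase "who", at word 1.
(The other dependency links word 9 to a gap after word 12.)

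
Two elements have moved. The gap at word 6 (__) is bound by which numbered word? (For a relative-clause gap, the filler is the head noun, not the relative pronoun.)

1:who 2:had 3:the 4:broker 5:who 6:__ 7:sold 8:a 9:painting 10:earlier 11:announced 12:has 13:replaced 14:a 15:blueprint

The marked gap is inside the relative clause, the subject of "sold".
Its filler is the head noun "broker" (via "who"), at word 4.
(The other dependency links word 1 to a gap after word 11.)

4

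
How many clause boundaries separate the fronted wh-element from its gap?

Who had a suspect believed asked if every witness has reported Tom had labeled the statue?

1

"who" is extracted from the subject of "asked".
Boundaries crossed, outermost first: [Ø] — 1 in total.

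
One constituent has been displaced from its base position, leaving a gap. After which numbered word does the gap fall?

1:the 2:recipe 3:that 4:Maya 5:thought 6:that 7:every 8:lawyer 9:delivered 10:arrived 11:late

The displaced element is "the recipe" (word 2).
It is linked across 1 clause boundary (that).
It functions as the direct object of "delivered", so the gap sits immediately after word 9 ("delivered").
Base order: Maya thought that every lawyer delivered the recipe.

9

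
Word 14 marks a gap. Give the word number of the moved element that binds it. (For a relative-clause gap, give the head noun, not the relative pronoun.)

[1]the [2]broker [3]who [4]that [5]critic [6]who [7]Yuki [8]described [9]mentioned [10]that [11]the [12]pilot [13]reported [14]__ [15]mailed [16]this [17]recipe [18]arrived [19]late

2

The gap at 14 is the subject of "mailed", inside a relative clause.
The relative pronoun is "who" (word 3); it is bound by the head noun immediately before it.
Its filler is the head noun "broker", at word 2.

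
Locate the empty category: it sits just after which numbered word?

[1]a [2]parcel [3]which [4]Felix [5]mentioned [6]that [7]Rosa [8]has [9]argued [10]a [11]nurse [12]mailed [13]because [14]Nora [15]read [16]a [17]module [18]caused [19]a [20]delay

12

The displaced element is "a parcel" (word 2).
It is linked across 2 clause boundaries (that → Ø).
It functions as the direct object of "mailed", so the gap sits immediately after word 12 ("mailed").
Base order: Felix mentioned that Rosa has argued a nurse mailed a parcel because Nora read a module.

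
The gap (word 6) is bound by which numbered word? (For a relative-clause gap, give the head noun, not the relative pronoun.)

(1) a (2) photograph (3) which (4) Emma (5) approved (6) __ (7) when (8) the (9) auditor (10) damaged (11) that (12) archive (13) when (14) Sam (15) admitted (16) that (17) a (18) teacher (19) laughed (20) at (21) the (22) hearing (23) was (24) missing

The gap at 6 is the object of "approved", inside a relative clause.
The relative pronoun is "which" (word 3); it is bound by the head noun immediately before it.
Its filler is the head noun "photograph", at word 2.

2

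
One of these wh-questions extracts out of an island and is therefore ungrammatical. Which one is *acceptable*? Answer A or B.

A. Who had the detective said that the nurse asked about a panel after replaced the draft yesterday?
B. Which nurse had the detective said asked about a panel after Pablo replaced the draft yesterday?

B

In A, the wh-phrase is extracted from inside an adjunct island (introduced by "after"), which blocks movement.
In B, the extraction path crosses only that-complement boundaries, which are transparent.
So B is grammatical.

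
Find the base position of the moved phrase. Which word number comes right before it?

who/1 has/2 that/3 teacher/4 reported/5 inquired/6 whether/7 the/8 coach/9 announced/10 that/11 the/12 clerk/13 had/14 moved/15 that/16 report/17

5

The displaced element is "who" (word 1).
It is linked across 1 clause boundary (Ø).
It functions as the subject of "inquired", so the gap sits immediately after word 5 ("reported").
Base order: That teacher has reported who inquired whether the coach announced that the clerk had moved that report.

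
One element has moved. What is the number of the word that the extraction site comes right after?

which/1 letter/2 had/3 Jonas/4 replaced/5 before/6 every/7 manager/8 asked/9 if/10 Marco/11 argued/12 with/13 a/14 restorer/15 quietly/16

5

The displaced element is "which letter" (word 2).
It functions as the direct object of "replaced", so the gap sits immediately after word 5 ("replaced").
Base order: Jonas had replaced which letter before every manager asked if Marco argued with a restorer quietly.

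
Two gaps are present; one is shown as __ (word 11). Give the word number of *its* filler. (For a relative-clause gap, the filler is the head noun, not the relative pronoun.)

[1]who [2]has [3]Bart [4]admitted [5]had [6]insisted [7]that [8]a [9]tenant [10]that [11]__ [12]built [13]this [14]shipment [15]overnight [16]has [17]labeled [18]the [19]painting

The marked gap is inside the relative clause, the subject of "built".
Its filler is the head noun "tenant" (via "that"), at word 9.
(The other dependency links word 1 to a gap after word 4.)

9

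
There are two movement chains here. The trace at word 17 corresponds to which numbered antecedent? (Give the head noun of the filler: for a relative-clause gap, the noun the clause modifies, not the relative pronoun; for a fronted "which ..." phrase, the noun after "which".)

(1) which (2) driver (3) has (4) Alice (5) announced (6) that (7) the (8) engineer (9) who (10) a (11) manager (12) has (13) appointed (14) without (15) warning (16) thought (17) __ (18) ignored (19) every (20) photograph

The marked gap is the subject of "ignored".
Its filler is the fronted wh-phrase "which driver", at word 2.
(The other dependency links word 8 to a gap after word 13.)

2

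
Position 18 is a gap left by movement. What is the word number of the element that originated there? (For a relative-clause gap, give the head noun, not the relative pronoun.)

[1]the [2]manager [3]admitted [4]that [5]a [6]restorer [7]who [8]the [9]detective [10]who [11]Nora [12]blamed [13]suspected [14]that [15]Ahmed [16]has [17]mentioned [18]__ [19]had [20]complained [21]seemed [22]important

The gap at 18 is the subject of "complained", inside a relative clause.
The relative pronoun is "who" (word 7); it is bound by the head noun immediately before it.
Its filler is the head noun "restorer", at word 6.

6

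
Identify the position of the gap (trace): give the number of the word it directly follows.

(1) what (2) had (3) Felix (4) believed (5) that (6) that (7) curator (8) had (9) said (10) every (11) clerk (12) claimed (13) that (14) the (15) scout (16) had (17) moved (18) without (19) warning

17

The displaced element is "what" (word 1).
It is linked across 3 clause boundaries (that → Ø → that).
It functions as the direct object of "moved", so the gap sits immediately after word 17 ("moved").
Base order: Felix had believed that that curator had said every clerk claimed that the scout had moved what without warning.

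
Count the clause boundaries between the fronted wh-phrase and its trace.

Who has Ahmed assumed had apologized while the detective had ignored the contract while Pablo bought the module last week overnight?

"who" is extracted from the subject of "apologized".
Boundaries crossed, outermost first: [Ø] — 1 in total.

1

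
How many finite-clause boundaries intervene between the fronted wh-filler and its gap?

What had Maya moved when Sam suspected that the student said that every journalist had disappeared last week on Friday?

"what" originates inside the matrix clause — no clause boundary is crossed.

0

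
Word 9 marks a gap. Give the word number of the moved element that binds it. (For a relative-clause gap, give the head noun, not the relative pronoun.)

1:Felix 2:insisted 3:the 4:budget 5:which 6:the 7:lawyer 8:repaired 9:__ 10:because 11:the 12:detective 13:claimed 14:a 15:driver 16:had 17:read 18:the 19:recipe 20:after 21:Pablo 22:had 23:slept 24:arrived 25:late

4

The gap at 9 is the object of "repaired", inside a relative clause.
The relative pronoun is "which" (word 5); it is bound by the head noun immediately before it.
Its filler is the head noun "budget", at word 4.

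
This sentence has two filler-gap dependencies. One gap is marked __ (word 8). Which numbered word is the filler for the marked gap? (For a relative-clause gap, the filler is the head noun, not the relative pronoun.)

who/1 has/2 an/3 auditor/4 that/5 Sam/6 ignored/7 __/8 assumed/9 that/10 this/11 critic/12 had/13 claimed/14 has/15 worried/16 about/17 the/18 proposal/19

4

The marked gap is inside the relative clause, the direct object of "ignored".
Its filler is the head noun "auditor" (via "that"), at word 4.
(The other dependency links word 1 to a gap after word 14.)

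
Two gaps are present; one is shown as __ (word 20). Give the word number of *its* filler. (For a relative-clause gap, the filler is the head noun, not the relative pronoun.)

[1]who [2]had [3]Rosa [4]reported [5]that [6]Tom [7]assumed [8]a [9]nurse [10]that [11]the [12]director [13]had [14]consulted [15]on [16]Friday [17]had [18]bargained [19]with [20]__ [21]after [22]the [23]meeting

The marked gap is the object of the preposition "with" of "bargained".
Its filler is the fronted wh-phrase "who", at word 1.
(The other dependency links word 9 to a gap after word 14.)

1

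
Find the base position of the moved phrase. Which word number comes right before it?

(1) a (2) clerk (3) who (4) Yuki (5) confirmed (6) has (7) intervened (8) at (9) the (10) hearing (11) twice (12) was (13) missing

The displaced element is "a clerk" (word 2).
It is linked across 1 clause boundary (Ø).
It functions as the subject of "intervened", so the gap sits immediately after word 5 ("confirmed").
Base order: Yuki confirmed that a clerk has intervened at the hearing twice.

5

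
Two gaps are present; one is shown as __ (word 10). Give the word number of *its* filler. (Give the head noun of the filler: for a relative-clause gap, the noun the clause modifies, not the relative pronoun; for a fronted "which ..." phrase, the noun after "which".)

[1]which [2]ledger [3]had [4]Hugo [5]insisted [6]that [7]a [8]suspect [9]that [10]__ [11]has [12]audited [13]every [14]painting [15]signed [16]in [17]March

The marked gap is inside the relative clause, the subject of "audited".
Its filler is the head noun "suspect" (via "that"), at word 8.
(The other dependency links word 2 to a gap after word 15.)

8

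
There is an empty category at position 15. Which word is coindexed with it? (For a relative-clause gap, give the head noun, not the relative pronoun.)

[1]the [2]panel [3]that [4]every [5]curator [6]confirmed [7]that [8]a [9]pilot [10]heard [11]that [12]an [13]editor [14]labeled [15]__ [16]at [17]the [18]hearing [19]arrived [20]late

The gap at 15 is the object of "labeled", inside a relative clause.
The relative pronoun is "that" (word 3); it is bound by the head noun immediately before it.
Its filler is the head noun "panel", at word 2.

2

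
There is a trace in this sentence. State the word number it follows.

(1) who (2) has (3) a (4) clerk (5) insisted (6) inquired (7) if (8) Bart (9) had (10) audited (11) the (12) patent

The displaced element is "who" (word 1).
It is linked across 1 clause boundary (Ø).
It functions as the subject of "inquired", so the gap sits immediately after word 5 ("insisted").
Base order: A clerk has insisted who inquired if Bart had audited the patent.

5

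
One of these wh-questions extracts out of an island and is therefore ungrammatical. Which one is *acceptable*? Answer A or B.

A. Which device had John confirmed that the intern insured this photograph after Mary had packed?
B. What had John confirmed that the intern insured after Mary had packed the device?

In A, the wh-phrase is extracted from inside an adjunct island (introduced by "after"), which blocks movement.
In B, the extraction path crosses only that-complement boundaries, which are transparent.
So B is grammatical.

B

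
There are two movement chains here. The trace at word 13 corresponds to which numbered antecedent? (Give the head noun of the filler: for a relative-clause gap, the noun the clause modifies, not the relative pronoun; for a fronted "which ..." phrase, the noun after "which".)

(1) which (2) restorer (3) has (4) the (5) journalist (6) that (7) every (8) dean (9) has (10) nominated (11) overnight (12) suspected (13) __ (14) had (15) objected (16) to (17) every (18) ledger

The marked gap is the subject of "objected".
Its filler is the fronted wh-phrase "which restorer", at word 2.
(The other dependency links word 5 to a gap after word 10.)

2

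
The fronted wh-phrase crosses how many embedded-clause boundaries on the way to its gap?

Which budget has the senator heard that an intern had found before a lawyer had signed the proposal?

1

"which budget" is extracted from the object of "found".
Boundaries crossed, outermost first: [that] — 1 in total.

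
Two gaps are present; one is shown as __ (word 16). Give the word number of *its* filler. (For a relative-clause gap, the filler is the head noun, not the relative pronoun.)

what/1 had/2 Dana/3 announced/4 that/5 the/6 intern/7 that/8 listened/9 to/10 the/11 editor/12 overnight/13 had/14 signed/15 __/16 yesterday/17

1

The marked gap is the direct object of "signed".
Its filler is the fronted wh-phrase "what", at word 1.
(The other dependency links word 7 to a gap after word 8.)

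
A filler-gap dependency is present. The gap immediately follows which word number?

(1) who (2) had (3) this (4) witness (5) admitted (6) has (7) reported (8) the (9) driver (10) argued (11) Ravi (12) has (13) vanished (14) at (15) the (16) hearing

5

The displaced element is "who" (word 1).
It is linked across 1 clause boundary (Ø).
It functions as the subject of "reported", so the gap sits immediately after word 5 ("admitted").
Base order: This witness had admitted that who has reported the driver argued Ravi has vanished at the hearing.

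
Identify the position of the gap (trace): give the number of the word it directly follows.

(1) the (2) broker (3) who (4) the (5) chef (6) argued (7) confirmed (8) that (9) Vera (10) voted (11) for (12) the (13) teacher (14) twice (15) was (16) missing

The displaced element is "the broker" (word 2).
It is linked across 1 clause boundary (Ø).
It functions as the subject of "confirmed", so the gap sits immediately after word 6 ("argued").
Base order: The chef argued that the broker confirmed that Vera voted for the teacher twice.

6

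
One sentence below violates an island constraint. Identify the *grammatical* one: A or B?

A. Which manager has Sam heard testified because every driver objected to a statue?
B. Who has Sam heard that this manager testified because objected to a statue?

In B, the wh-phrase is extracted from inside an adjunct island (introduced by "because"), which blocks movement.
In A, the extraction path crosses only that-complement boundaries, which are transparent.
So A is grammatical.

A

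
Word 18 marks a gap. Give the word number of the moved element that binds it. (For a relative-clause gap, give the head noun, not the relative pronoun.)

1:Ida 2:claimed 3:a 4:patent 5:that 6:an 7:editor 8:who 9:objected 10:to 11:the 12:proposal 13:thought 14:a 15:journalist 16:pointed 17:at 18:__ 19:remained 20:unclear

The gap at 18 is the prepositional object of "pointed", inside a relative clause.
The relative pronoun is "that" (word 5); it is bound by the head noun immediately before it.
Its filler is the head noun "patent", at word 4.

4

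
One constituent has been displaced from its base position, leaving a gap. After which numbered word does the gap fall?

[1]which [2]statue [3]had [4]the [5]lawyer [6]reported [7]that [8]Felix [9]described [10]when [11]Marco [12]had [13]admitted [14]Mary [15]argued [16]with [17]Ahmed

9

The displaced element is "which statue" (word 2).
It is linked across 1 clause boundary (that).
It functions as the direct object of "described", so the gap sits immediately after word 9 ("described").
Base order: The lawyer had reported that Felix described which statue when Marco had admitted Mary argued with Ahmed.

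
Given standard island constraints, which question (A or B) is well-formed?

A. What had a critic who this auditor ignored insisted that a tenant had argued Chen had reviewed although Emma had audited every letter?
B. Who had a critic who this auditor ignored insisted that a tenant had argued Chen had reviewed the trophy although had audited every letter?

A

In B, the wh-phrase is extracted from inside an adjunct island (introduced by "although"), which blocks movement.
In A, the extraction path crosses only that-complement boundaries, which are transparent.
So A is grammatical.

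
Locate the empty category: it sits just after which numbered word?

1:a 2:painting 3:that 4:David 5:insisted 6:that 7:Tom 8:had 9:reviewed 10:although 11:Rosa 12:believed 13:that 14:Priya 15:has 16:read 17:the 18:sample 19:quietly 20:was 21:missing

The displaced element is "a painting" (word 2).
It is linked across 1 clause boundary (that).
It functions as the direct object of "reviewed", so the gap sits immediately after word 9 ("reviewed").
Base order: David insisted that Tom had reviewed a painting although Rosa believed that Priya has read the sample quietly.

9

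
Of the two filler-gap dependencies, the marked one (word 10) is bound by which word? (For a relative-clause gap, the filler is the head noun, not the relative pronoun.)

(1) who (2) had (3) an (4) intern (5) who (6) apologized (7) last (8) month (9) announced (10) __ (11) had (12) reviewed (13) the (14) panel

1

The marked gap is the subject of "reviewed".
Its filler is the fronted wh-phrase "who", at word 1.
(The other dependency links word 4 to a gap after word 5.)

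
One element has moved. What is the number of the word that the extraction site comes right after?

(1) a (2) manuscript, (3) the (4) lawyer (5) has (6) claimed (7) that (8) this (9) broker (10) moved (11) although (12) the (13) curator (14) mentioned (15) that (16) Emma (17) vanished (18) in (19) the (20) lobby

10

The displaced element is "a manuscript" (word 2).
It is linked across 1 clause boundary (that).
It functions as the direct object of "moved", so the gap sits immediately after word 10 ("moved").
Base order: The lawyer has claimed that this broker moved a manuscript although the curator mentioned that Emma vanished in the lobby.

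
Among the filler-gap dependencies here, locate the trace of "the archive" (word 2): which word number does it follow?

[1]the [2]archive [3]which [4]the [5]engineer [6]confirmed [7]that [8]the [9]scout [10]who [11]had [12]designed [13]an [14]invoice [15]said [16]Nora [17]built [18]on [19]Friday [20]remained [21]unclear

The displaced element is "the archive" (word 2).
It is linked across 2 clause boundaries (that → Ø).
It functions as the direct object of "built", so the gap sits immediately after word 17 ("built").
Base order: The engineer confirmed that the scout who had designed an invoice said Nora built the archive on Friday.

17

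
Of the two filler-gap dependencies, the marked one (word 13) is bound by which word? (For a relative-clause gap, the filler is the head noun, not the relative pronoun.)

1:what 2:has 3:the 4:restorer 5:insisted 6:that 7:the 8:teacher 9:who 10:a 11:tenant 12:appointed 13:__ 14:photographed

The marked gap is inside the relative clause, the direct object of "appointed".
Its filler is the head noun "teacher" (via "who"), at word 8.
(The other dependency links word 1 to a gap after word 14.)

8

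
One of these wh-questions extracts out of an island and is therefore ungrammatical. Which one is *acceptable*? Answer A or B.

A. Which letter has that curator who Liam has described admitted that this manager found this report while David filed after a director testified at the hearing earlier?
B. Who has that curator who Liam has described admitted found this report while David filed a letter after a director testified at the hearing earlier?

B

In A, the wh-phrase is extracted from inside an adjunct island (introduced by "while"), which blocks movement.
In B, the extraction path crosses only that-complement boundaries, which are transparent.
So B is grammatical.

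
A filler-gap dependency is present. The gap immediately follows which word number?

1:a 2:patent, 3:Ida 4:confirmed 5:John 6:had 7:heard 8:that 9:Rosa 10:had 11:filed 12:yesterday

The displaced element is "a patent" (word 2).
It is linked across 2 clause boundaries (Ø → that).
It functions as the direct object of "filed", so the gap sits immediately after word 11 ("filed").
Base order: Ida confirmed John had heard that Rosa had filed a patent yesterday.

11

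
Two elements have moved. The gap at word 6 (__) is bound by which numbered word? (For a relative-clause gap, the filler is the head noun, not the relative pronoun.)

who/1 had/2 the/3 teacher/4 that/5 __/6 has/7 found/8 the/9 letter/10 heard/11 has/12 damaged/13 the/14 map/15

4

The marked gap is inside the relative clause, the subject of "found".
Its filler is the head noun "teacher" (via "that"), at word 4.
(The other dependency links word 1 to a gap after word 11.)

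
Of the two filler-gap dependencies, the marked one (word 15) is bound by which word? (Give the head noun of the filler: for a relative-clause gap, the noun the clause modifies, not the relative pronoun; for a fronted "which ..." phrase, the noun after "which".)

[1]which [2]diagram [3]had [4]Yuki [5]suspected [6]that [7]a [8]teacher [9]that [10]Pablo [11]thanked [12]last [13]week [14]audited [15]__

The marked gap is the direct object of "audited".
Its filler is the fronted wh-phrase "which diagram", at word 2.
(The other dependency links word 8 to a gap after word 11.)

2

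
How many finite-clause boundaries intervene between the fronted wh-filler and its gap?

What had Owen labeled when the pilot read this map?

"what" originates inside the matrix clause — no clause boundary is crossed.

0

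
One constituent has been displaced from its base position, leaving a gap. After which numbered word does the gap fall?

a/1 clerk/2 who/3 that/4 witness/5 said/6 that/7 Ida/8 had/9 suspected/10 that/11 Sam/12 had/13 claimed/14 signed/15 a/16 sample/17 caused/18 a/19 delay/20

14

The displaced element is "a clerk" (word 2).
It is linked across 3 clause boundaries (that → that → Ø).
It functions as the subject of "signed", so the gap sits immediately after word 14 ("claimed").
Base order: That witness said that Ida had suspected that Sam had claimed that a clerk signed a sample.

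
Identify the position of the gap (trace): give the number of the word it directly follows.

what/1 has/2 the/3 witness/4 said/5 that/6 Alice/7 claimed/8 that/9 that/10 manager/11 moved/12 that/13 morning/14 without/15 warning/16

The displaced element is "what" (word 1).
It is linked across 2 clause boundaries (that → that).
It functions as the direct object of "moved", so the gap sits immediately after word 12 ("moved").
Base order: The witness has said that Alice claimed that that manager moved what that morning without warning.

12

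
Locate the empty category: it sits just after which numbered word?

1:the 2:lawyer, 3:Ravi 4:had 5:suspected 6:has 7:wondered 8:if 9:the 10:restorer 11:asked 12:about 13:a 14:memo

The displaced element is "the lawyer" (word 2).
It is linked across 1 clause boundary (Ø).
It functions as the subject of "wondered", so the gap sits immediately after word 5 ("suspected").
Base order: Ravi had suspected that the lawyer has wondered if the restorer asked about a memo.

5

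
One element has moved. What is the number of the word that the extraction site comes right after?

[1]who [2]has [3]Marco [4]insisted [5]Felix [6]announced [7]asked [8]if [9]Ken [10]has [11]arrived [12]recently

The displaced element is "who" (word 1).
It is linked across 2 clause boundaries (Ø → Ø).
It functions as the subject of "asked", so the gap sits immediately after word 6 ("announced").
Base order: Marco has insisted Felix announced that who asked if Ken has arrived recently.

6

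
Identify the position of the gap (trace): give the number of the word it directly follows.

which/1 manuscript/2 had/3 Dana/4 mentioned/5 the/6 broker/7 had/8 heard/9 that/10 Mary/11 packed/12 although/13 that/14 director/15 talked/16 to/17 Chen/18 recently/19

The displaced element is "which manuscript" (word 2).
It is linked across 2 clause boundaries (Ø → that).
It functions as the direct object of "packed", so the gap sits immediately after word 12 ("packed").
Base order: Dana had mentioned the broker had heard that Mary packed which manuscript although that director talked to Chen recently.

12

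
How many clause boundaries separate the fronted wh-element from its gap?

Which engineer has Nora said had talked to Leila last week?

"which engineer" is extracted from the subject of "talked".
Boundaries crossed, outermost first: [Ø] — 1 in total.

1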